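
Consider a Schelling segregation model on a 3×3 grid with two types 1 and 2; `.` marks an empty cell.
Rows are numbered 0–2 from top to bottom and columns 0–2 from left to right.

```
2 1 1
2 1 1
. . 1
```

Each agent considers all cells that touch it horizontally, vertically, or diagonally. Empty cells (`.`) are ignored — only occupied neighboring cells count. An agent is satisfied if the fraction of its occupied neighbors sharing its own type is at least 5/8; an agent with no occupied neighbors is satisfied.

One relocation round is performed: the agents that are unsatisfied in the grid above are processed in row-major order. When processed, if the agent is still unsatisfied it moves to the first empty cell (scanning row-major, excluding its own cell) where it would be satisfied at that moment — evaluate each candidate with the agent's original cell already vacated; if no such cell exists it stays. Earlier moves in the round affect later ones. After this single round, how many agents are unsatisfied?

2

Initially unsatisfied (in order): (0,0), (0,1), (1,0).
  (0,0): no empty cell satisfies it; stays.
  (0,1) → (2,1).
  (1,0): no empty cell satisfies it; stays.
Resulting grid:
2 . 1
2 1 1
. 1 1
Unsatisfied now: (0,0), (1,0).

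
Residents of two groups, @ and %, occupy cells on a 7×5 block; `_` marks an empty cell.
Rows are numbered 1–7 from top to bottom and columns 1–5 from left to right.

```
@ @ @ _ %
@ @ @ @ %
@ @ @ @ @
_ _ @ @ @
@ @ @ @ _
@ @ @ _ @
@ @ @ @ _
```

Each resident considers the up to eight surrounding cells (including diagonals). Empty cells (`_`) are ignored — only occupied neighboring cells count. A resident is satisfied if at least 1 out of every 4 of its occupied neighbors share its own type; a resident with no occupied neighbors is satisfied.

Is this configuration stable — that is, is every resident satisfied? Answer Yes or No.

(1,1)@ 3/3 ✓
(1,2)@ 5/5 ✓
(1,3)@ 4/4 ✓
(1,5)% 1/2 ✓
(2,1)@ 5/5 ✓
(2,2)@ 8/8 ✓
(2,3)@ 7/7 ✓
(2,4)@ 5/7 ✓
(2,5)% 1/4 ✓
(3,1)@ 3/3 ✓
(3,2)@ 6/6 ✓
(3,3)@ 7/7 ✓
(3,4)@ 7/8 ✓
(3,5)@ 4/5 ✓
(4,3)@ 7/7 ✓
(4,4)@ 7/7 ✓
(4,5)@ 4/4 ✓
(5,1)@ 3/3 ✓
(5,2)@ 6/6 ✓
(5,3)@ 6/6 ✓
(5,4)@ 6/6 ✓
(6,1)@ 5/5 ✓
(6,2)@ 8/8 ✓
(6,3)@ 7/7 ✓
(6,5)@ 2/2 ✓
(7,1)@ 3/3 ✓
(7,2)@ 5/5 ✓
(7,3)@ 4/4 ✓
(7,4)@ 3/3 ✓
All meet the threshold, so the configuration is stable.

Yes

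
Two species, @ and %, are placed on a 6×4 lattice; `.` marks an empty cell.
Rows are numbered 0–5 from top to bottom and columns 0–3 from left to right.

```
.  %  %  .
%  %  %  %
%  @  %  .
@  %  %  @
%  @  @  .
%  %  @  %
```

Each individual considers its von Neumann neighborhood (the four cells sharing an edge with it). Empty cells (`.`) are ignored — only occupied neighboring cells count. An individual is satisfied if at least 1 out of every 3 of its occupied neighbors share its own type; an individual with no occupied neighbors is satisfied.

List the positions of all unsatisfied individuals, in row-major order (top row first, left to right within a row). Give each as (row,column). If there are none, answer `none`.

Row 0: (0,1)% 2/2 ok · (0,2)% 2/2 ok
Row 1: (1,0)% 2/2 ok · (1,1)% 3/4 ok · (1,2)% 4/4 ok · (1,3)% 1/1 ok
Row 2: (2,0)% 1/3 ok · (2,1)@ 0/4 unhappy · (2,2)% 2/3 ok
Row 3: (3,0)@ 0/3 unhappy · (3,1)% 1/4 unhappy · (3,2)% 2/4 ok · (3,3)@ 0/1 unhappy
Row 4: (4,0)% 1/3 ok · (4,1)@ 1/4 unhappy · (4,2)@ 2/3 ok
Row 5: (5,0)% 2/2 ok · (5,1)% 1/3 ok · (5,2)@ 1/3 ok · (5,3)% 0/1 unhappy

(2,1), (3,0), (3,1), (3,3), (4,1), (5,3)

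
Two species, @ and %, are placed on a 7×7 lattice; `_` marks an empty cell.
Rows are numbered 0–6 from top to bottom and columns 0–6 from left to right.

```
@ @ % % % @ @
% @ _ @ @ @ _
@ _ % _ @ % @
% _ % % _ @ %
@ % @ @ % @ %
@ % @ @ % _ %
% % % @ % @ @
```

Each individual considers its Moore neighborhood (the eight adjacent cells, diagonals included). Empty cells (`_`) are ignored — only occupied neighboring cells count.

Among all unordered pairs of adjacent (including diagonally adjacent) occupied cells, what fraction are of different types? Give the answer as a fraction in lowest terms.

Scan each occupied cell's neighbors to the right and below (and the two forward diagonals) so each pair is counted once.
From row 0: 11 unlike of 20 pairs (running 11/20).
From row 1: 6 unlike of 13 pairs (running 17/33).
From row 2: 6 unlike of 11 pairs (running 23/44).
From row 3: 9 unlike of 15 pairs (running 32/59).
From row 4: 13 unlike of 22 pairs (running 45/81).
From row 5: 13 unlike of 20 pairs (running 58/101).
From row 6: 3 unlike of 6 pairs (running 61/107).
Total adjacent occupied pairs: 107; unlike-type pairs: 61.
61/107 is already in lowest terms.

61/107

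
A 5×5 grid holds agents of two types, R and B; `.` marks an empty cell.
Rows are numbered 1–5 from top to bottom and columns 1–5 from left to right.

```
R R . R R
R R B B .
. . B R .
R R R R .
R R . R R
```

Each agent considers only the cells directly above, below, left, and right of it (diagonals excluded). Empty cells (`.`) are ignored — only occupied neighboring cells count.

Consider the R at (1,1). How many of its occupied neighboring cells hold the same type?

2

Occupied neighbors of (1,1): (2,1)=R, (1,2)=R.
Same type (R): 2 of 2.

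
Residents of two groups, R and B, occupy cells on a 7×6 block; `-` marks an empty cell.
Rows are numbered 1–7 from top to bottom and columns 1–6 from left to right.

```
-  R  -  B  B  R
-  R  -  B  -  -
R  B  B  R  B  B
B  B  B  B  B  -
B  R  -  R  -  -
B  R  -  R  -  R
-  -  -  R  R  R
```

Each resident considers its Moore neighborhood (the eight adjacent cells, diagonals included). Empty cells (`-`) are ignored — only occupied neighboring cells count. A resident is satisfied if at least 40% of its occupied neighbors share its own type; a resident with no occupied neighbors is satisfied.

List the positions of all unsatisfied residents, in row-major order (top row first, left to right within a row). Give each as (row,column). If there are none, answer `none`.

(1,2)R 1/1 satisfied
(1,4)B 2/2 satisfied
(1,5)B 2/3 satisfied
(1,6)R 0/1 not
(2,2)R 2/4 satisfied
(2,4)B 4/5 satisfied
(3,1)R 1/4 not
(3,2)B 4/6 satisfied
(3,3)B 5/7 satisfied
(3,4)R 0/6 not
(3,5)B 4/5 satisfied
(3,6)B 2/2 satisfied
(4,1)B 3/5 satisfied
(4,2)B 5/7 satisfied
(4,3)B 4/7 satisfied
(4,4)B 4/6 satisfied
(4,5)B 3/5 satisfied
(5,1)B 3/5 satisfied
(5,2)R 1/6 not
(5,4)R 1/4 not
(6,1)B 1/3 not
(6,2)R 1/3 not
(6,4)R 3/3 satisfied
(6,6)R 2/2 satisfied
(7,4)R 2/2 satisfied
(7,5)R 4/4 satisfied
(7,6)R 2/2 satisfied

(1,6), (3,1), (3,4), (5,2), (5,4), (6,1), (6,2)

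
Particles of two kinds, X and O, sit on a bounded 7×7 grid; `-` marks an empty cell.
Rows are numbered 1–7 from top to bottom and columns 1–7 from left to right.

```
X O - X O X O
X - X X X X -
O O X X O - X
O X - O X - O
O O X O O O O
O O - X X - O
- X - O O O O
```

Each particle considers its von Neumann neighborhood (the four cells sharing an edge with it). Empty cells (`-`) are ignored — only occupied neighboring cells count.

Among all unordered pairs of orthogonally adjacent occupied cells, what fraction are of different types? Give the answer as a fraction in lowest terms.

8/17

Scan each occupied cell's neighbors to the right and below so each pair is counted once.
From row 1: 5 unlike of 8 pairs (running 5/8).
From row 2: 2 unlike of 7 pairs (running 7/15).
From row 3: 6 unlike of 9 pairs (running 13/24).
From row 4: 4 unlike of 7 pairs (running 17/31).
From row 5: 4 unlike of 11 pairs (running 21/42).
From row 6: 3 unlike of 6 pairs (running 24/48).
From row 7: 0 unlike of 3 pairs (running 24/51).
Total adjacent occupied pairs: 51; unlike-type pairs: 24.
24/51 reduces to 8/17.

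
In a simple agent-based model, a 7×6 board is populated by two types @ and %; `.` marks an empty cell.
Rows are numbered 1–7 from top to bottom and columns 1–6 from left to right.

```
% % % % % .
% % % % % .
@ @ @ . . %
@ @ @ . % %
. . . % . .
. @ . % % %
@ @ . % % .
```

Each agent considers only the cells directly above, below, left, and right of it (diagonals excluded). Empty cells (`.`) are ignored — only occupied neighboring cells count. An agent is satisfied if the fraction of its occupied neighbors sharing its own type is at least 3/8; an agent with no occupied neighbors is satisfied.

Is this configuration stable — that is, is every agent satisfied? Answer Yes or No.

Row 1: (1,1)% 2/2 satisfied · (1,2)% 3/3 satisfied · (1,3)% 3/3 satisfied · (1,4)% 3/3 satisfied · (1,5)% 2/2 satisfied
Row 2: (2,1)% 2/3 satisfied · (2,2)% 3/4 satisfied · (2,3)% 3/4 satisfied · (2,4)% 3/3 satisfied · (2,5)% 2/2 satisfied
Row 3: (3,1)@ 2/3 satisfied · (3,2)@ 3/4 satisfied · (3,3)@ 2/3 satisfied · (3,6)% 1/1 satisfied
Row 4: (4,1)@ 2/2 satisfied · (4,2)@ 3/3 satisfied · (4,3)@ 2/2 satisfied · (4,5)% 1/1 satisfied · (4,6)% 2/2 satisfied
Row 5: (5,4)% 1/1 satisfied
Row 6: (6,2)@ 1/1 satisfied · (6,4)% 3/3 satisfied · (6,5)% 3/3 satisfied · (6,6)% 1/1 satisfied
Row 7: (7,1)@ 1/1 satisfied · (7,2)@ 2/2 satisfied · (7,4)% 2/2 satisfied · (7,5)% 2/2 satisfied
All meet the threshold, so the configuration is stable.

Yes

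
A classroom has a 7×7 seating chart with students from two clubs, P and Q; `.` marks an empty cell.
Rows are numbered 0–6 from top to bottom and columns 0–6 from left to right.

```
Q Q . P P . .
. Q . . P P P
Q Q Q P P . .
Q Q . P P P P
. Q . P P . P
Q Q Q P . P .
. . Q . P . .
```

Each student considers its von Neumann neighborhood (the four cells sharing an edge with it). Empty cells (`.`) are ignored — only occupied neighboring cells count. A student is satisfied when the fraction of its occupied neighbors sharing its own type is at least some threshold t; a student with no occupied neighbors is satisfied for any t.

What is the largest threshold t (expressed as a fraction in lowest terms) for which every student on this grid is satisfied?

1/2

Row 0: (0,0)Q 1/1 · (0,1)Q 2/2 · (0,3)P 1/1 · (0,4)P 2/2
Row 1: (1,1)Q 2/2 · (1,4)P 3/3 · (1,5)P 2/2 · (1,6)P 1/1
Row 2: (2,0)Q 2/2 · (2,1)Q 4/4 · (2,2)Q 1/2 · (2,3)P 2/3 · (2,4)P 3/3
Row 3: (3,0)Q 2/2 · (3,1)Q 3/3 · (3,3)P 3/3 · (3,4)P 4/4 · (3,5)P 2/2 · (3,6)P 2/2
Row 4: (4,1)Q 2/2 · (4,3)P 3/3 · (4,4)P 2/2 · (4,6)P 1/1
Row 5: (5,0)Q 1/1 · (5,1)Q 3/3 · (5,2)Q 2/3 · (5,3)P 1/2 · (5,5)P — no occupied neighbors
Row 6: (6,2)Q 1/1 · (6,4)P — no occupied neighbors
The smallest same-type fraction is 1/2 at (2,2), which reduces to 1/2. Any threshold above that leaves this student unsatisfied.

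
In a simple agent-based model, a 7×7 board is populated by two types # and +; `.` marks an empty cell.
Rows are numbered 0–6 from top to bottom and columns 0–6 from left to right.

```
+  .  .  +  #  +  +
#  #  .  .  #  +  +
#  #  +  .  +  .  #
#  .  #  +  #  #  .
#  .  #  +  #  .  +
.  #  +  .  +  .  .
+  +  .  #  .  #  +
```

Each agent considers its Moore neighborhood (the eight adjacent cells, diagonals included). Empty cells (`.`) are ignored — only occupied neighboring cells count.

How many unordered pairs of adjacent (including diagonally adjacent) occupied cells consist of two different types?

Scan each occupied cell's neighbors to the right and below (and the two forward diagonals) so each pair is counted once.
Row 0: +(0,0)–#(1,0)≠ +(0,0)–#(1,1)≠ +(0,3)–#(0,4)≠ +(0,3)–#(1,4)≠ #(0,4)–+(0,5)≠ #(0,4)–#(1,4)= #(0,4)–+(1,5)≠ +(0,5)–+(0,6)= +(0,5)–+(1,5)= +(0,5)–+(1,6)= +(0,5)–#(1,4)≠ +(0,6)–+(1,6)= +(0,6)–+(1,5)=  → 7/13 unlike.
Row 1: #(1,0)–#(1,1)= #(1,0)–#(2,0)= #(1,0)–#(2,1)= #(1,1)–#(2,1)= #(1,1)–+(2,2)≠ #(1,1)–#(2,0)= #(1,4)–+(1,5)≠ #(1,4)–+(2,4)≠ +(1,5)–+(1,6)= +(1,5)–#(2,6)≠ +(1,5)–+(2,4)= +(1,6)–#(2,6)≠  → 5/12 unlike.
Row 2: #(2,0)–#(2,1)= #(2,0)–#(3,0)= #(2,1)–+(2,2)≠ #(2,1)–#(3,2)= #(2,1)–#(3,0)= +(2,2)–#(3,2)≠ +(2,2)–+(3,3)= +(2,4)–#(3,4)≠ +(2,4)–#(3,5)≠ +(2,4)–+(3,3)= #(2,6)–#(3,5)=  → 4/11 unlike.
Row 3: #(3,0)–#(4,0)= #(3,2)–+(3,3)≠ #(3,2)–#(4,2)= #(3,2)–+(4,3)≠ +(3,3)–#(3,4)≠ +(3,3)–+(4,3)= +(3,3)–#(4,4)≠ +(3,3)–#(4,2)≠ #(3,4)–#(3,5)= #(3,4)–#(4,4)= #(3,4)–+(4,3)≠ #(3,5)–+(4,6)≠ #(3,5)–#(4,4)=  → 7/13 unlike.
Row 4: #(4,0)–#(5,1)= #(4,2)–+(4,3)≠ #(4,2)–+(5,2)≠ #(4,2)–#(5,1)= +(4,3)–#(4,4)≠ +(4,3)–+(5,4)= +(4,3)–+(5,2)= #(4,4)–+(5,4)≠  → 4/8 unlike.
Row 5: #(5,1)–+(5,2)≠ #(5,1)–+(6,1)≠ #(5,1)–+(6,0)≠ +(5,2)–#(6,3)≠ +(5,2)–+(6,1)= +(5,4)–#(6,5)≠ +(5,4)–#(6,3)≠  → 6/7 unlike.
Row 6: +(6,0)–+(6,1)= #(6,5)–+(6,6)≠  → 1/2 unlike.
Total adjacent occupied pairs: 66; unlike-type pairs: 34.

34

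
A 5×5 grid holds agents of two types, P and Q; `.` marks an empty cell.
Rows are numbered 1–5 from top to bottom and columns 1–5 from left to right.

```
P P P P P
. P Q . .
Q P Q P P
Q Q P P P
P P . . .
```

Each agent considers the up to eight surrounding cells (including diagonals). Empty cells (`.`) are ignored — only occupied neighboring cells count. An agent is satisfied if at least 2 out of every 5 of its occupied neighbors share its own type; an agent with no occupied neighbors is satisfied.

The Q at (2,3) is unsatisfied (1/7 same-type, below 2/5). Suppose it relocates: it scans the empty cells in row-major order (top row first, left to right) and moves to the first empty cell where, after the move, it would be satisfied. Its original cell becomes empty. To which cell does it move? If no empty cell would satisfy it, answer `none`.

none

Vacating (2,3). Empty cells in order:
  (2,1): 1/5 same-type → still unsatisfied.
  (2,4): 1/6 same-type → still unsatisfied.
  (2,5): 0/4 same-type → still unsatisfied.
  (5,3): 1/4 same-type → still unsatisfied.
  (5,4): 0/3 same-type → still unsatisfied.
  (5,5): 0/2 same-type → still unsatisfied.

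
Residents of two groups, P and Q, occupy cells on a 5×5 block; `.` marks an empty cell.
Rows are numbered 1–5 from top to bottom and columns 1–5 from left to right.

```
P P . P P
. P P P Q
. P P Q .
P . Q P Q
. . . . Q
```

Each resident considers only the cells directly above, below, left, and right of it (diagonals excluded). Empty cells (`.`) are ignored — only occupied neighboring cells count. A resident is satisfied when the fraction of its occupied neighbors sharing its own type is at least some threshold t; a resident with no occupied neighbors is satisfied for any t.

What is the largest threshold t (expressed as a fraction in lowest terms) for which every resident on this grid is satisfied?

(1,1)P 1/1
(1,2)P 2/2
(1,4)P 2/2
(1,5)P 1/2
(2,2)P 3/3
(2,3)P 3/3
(2,4)P 2/4
(2,5)Q 0/2
(3,2)P 2/2
(3,3)P 2/4
(3,4)Q 0/3
(4,1)P — no occupied neighbors
(4,3)Q 0/2
(4,4)P 0/3
(4,5)Q 1/2
(5,5)Q 1/1
The smallest same-type fraction is 0/2 at (2,5), which reduces to 0/1. Any threshold above that leaves this resident unsatisfied.

0/1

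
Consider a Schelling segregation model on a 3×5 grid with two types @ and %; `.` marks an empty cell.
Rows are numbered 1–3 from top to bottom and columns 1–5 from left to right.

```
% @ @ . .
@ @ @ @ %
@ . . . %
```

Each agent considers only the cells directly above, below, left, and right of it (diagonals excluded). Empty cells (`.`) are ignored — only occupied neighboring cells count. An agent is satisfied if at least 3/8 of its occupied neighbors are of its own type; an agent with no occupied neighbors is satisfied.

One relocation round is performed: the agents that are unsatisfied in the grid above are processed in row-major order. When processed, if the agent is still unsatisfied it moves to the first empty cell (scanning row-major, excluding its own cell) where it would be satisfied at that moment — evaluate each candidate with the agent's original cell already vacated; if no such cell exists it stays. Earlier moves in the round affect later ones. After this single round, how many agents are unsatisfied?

Initially unsatisfied (in order): (1,1).
  (1,1) → (1,5).
Resulting grid:
. @ @ . %
@ @ @ @ %
@ . . . %
All satisfied now.

0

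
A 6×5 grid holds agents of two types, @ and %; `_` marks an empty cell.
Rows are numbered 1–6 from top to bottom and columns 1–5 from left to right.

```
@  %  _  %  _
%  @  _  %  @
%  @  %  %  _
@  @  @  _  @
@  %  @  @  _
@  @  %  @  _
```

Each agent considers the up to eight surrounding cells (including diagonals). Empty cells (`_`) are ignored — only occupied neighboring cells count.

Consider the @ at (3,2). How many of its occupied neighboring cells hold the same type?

4

Occupied neighbors of (3,2): (2,1)=%, (2,2)=@, (3,1)=%, (3,3)=%, (4,1)=@, (4,2)=@, (4,3)=@.
Same type (@): 4 of 7.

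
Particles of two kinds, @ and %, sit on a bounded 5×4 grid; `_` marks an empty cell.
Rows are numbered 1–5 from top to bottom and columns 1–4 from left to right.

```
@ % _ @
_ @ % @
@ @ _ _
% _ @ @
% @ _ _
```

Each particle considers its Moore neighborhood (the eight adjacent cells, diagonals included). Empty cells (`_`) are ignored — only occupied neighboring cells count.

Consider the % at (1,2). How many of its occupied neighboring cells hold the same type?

Occupied neighbors of (1,2): (1,1)=@, (2,2)=@, (2,3)=%.
Same type (%): 1 of 3.

1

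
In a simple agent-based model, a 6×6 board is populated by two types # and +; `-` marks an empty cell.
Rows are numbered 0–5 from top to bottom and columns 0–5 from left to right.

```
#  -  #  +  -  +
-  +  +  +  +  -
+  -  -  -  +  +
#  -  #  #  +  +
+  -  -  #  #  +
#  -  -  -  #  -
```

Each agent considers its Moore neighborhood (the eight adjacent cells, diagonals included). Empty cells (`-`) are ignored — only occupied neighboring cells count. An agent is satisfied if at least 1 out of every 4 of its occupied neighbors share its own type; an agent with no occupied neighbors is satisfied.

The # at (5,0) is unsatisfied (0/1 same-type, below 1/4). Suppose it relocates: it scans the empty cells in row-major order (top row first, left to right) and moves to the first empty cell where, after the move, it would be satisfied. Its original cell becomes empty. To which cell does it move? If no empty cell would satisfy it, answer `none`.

(0,1)

Vacating (5,0). Empty cells in order:
  (0,1): 2/4 same-type → satisfied — stop here.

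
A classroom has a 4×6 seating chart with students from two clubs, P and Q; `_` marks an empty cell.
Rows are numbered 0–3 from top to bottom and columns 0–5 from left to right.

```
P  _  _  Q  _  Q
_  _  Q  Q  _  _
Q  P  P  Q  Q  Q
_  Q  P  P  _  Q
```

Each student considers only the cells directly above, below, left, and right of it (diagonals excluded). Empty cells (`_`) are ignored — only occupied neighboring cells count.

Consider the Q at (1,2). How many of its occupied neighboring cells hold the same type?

1

Occupied neighbors of (1,2): (2,2)=P, (1,3)=Q.
Same type (Q): 1 of 2.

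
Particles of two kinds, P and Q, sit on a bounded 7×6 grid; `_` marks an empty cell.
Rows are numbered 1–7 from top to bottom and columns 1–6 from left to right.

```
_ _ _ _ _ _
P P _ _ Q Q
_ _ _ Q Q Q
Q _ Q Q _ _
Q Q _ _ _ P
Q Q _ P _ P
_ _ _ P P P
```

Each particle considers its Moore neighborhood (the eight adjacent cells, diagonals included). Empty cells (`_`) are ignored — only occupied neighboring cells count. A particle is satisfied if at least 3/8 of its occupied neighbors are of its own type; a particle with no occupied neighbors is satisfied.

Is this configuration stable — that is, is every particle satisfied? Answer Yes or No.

(2,1)P 1/1 satisfied
(2,2)P 1/1 satisfied
(2,5)Q 4/4 satisfied
(2,6)Q 3/3 satisfied
(3,4)Q 4/4 satisfied
(3,5)Q 5/5 satisfied
(3,6)Q 3/3 satisfied
(4,1)Q 2/2 satisfied
(4,3)Q 3/3 satisfied
(4,4)Q 3/3 satisfied
(5,1)Q 4/4 satisfied
(5,2)Q 5/5 satisfied
(5,6)P 1/1 satisfied
(6,1)Q 3/3 satisfied
(6,2)Q 3/3 satisfied
(6,4)P 2/2 satisfied
(6,6)P 3/3 satisfied
(7,4)P 2/2 satisfied
(7,5)P 4/4 satisfied
(7,6)P 2/2 satisfied
All meet the threshold, so the configuration is stable.

Yes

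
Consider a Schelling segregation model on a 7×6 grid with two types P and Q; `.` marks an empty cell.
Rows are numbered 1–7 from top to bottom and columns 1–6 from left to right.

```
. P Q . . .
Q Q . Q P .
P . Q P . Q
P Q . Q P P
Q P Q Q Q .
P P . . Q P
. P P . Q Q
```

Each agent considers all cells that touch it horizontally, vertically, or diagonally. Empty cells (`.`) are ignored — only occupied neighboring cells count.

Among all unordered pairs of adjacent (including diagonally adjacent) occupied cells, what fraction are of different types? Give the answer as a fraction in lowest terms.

29/60

Scan each occupied cell's neighbors to the right and below (and the two forward diagonals) so each pair is counted once.
Row 1: P(1,2)–Q(1,3)≠ P(1,2)–Q(2,2)≠ P(1,2)–Q(2,1)≠ Q(1,3)–Q(2,4)= Q(1,3)–Q(2,2)=  → 3/5 unlike.
Row 2: Q(2,1)–Q(2,2)= Q(2,1)–P(3,1)≠ Q(2,2)–Q(3,3)= Q(2,2)–P(3,1)≠ Q(2,4)–P(2,5)≠ Q(2,4)–P(3,4)≠ Q(2,4)–Q(3,3)= P(2,5)–Q(3,6)≠ P(2,5)–P(3,4)=  → 5/9 unlike.
Row 3: P(3,1)–P(4,1)= P(3,1)–Q(4,2)≠ Q(3,3)–P(3,4)≠ Q(3,3)–Q(4,4)= Q(3,3)–Q(4,2)= P(3,4)–Q(4,4)≠ P(3,4)–P(4,5)= Q(3,6)–P(4,6)≠ Q(3,6)–P(4,5)≠  → 5/9 unlike.
Row 4: P(4,1)–Q(4,2)≠ P(4,1)–Q(5,1)≠ P(4,1)–P(5,2)= Q(4,2)–P(5,2)≠ Q(4,2)–Q(5,3)= Q(4,2)–Q(5,1)= Q(4,4)–P(4,5)≠ Q(4,4)–Q(5,4)= Q(4,4)–Q(5,5)= Q(4,4)–Q(5,3)= P(4,5)–P(4,6)= P(4,5)–Q(5,5)≠ P(4,5)–Q(5,4)≠ P(4,6)–Q(5,5)≠  → 7/14 unlike.
Row 5: Q(5,1)–P(5,2)≠ Q(5,1)–P(6,1)≠ Q(5,1)–P(6,2)≠ P(5,2)–Q(5,3)≠ P(5,2)–P(6,2)= P(5,2)–P(6,1)= Q(5,3)–Q(5,4)= Q(5,3)–P(6,2)≠ Q(5,4)–Q(5,5)= Q(5,4)–Q(6,5)= Q(5,5)–Q(6,5)= Q(5,5)–P(6,6)≠  → 6/12 unlike.
Row 6: P(6,1)–P(6,2)= P(6,1)–P(7,2)= P(6,2)–P(7,2)= P(6,2)–P(7,3)= Q(6,5)–P(6,6)≠ Q(6,5)–Q(7,5)= Q(6,5)–Q(7,6)= P(6,6)–Q(7,6)≠ P(6,6)–Q(7,5)≠  → 3/9 unlike.
Row 7: P(7,2)–P(7,3)= Q(7,5)–Q(7,6)=  → 0/2 unlike.
Total adjacent occupied pairs: 60; unlike-type pairs: 29.
29/60 is already in lowest terms.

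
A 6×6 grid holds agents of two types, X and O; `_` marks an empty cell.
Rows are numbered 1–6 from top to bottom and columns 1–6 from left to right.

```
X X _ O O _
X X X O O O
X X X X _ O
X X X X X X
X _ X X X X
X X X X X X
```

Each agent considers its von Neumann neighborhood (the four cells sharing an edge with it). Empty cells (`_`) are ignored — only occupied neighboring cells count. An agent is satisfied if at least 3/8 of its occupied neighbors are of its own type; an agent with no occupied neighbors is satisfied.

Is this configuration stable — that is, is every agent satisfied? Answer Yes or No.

(1,1)X 2/2 ✓
(1,2)X 2/2 ✓
(1,4)O 2/2 ✓
(1,5)O 2/2 ✓
(2,1)X 3/3 ✓
(2,2)X 4/4 ✓
(2,3)X 2/3 ✓
(2,4)O 2/4 ✓
(2,5)O 3/3 ✓
(2,6)O 2/2 ✓
(3,1)X 3/3 ✓
(3,2)X 4/4 ✓
(3,3)X 4/4 ✓
(3,4)X 2/3 ✓
(3,6)O 1/2 ✓
(4,1)X 3/3 ✓
(4,2)X 3/3 ✓
(4,3)X 4/4 ✓
(4,4)X 4/4 ✓
(4,5)X 3/3 ✓
(4,6)X 2/3 ✓
(5,1)X 2/2 ✓
(5,3)X 3/3 ✓
(5,4)X 4/4 ✓
(5,5)X 4/4 ✓
(5,6)X 3/3 ✓
(6,1)X 2/2 ✓
(6,2)X 2/2 ✓
(6,3)X 3/3 ✓
(6,4)X 3/3 ✓
(6,5)X 3/3 ✓
(6,6)X 2/2 ✓
All meet the threshold, so the configuration is stable.

Yes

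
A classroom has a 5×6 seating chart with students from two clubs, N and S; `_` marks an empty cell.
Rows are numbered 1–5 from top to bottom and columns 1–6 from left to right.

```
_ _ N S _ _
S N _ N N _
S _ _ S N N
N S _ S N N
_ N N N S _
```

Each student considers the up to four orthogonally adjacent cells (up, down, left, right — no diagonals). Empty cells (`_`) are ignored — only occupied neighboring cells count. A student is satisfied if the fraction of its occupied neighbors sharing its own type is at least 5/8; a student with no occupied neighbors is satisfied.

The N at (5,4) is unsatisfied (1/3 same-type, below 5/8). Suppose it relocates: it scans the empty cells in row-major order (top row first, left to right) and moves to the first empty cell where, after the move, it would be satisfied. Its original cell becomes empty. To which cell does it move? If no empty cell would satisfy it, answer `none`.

Vacating (5,4). Empty cells in order:
  (1,1): 0/1 same-type → still unsatisfied.
  (1,2): 2/2 same-type → satisfied — stop here.

(1,2)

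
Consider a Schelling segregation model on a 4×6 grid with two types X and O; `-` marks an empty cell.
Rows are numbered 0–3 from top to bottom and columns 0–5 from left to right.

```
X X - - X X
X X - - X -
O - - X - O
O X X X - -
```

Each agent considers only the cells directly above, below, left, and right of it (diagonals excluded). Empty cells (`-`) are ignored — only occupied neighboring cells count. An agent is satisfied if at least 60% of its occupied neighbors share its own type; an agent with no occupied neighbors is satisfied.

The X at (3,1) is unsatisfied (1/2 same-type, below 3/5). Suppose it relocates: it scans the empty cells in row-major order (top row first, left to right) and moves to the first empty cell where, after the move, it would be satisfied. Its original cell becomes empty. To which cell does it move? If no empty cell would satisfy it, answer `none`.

Vacating (3,1). Empty cells in order:
  (0,2): 1/1 same-type → satisfied — stop here.

(0,2)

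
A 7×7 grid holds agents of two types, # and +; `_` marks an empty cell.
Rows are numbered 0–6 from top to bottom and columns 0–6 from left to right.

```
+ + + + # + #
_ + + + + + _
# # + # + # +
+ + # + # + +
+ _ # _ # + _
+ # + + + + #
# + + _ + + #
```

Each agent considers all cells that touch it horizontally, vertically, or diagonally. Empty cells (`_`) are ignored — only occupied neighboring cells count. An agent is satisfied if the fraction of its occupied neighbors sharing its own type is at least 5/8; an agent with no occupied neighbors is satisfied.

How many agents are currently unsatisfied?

(0,0)+ 2/2 ✓
(0,1)+ 4/4 ✓
(0,2)+ 5/5 ✓
(0,3)+ 4/5 ✓
(0,4)# 0/5 ✗
(0,5)+ 2/4 ✗
(0,6)# 0/2 ✗
(1,1)+ 5/7 ✓
(1,2)+ 6/8 ✓
(1,3)+ 6/8 ✓
(1,4)+ 5/8 ✓
(1,5)+ 4/7 ✗
(2,0)# 1/4 ✗
(2,1)# 2/7 ✗
(2,2)+ 5/8 ✓
(2,3)# 2/8 ✗
(2,4)+ 5/8 ✓
(2,5)# 1/7 ✗
(2,6)+ 3/4 ✓
(3,0)+ 2/4 ✗
(3,1)+ 3/7 ✗
(3,2)# 3/6 ✗
(3,3)+ 2/7 ✗
(3,4)# 3/7 ✗
(3,5)+ 4/7 ✗
(3,6)+ 3/4 ✓
(4,0)+ 3/4 ✓
(4,2)# 2/6 ✗
(4,4)# 1/7 ✗
(4,5)+ 4/7 ✗
(5,0)+ 2/4 ✗
(5,1)# 2/7 ✗
(5,2)+ 3/5 ✗
(5,3)+ 4/6 ✓
(5,4)+ 5/6 ✓
(5,5)+ 4/7 ✗
(5,6)# 1/4 ✗
(6,0)# 1/3 ✗
(6,1)+ 3/5 ✗
(6,2)+ 3/4 ✓
(6,4)+ 4/4 ✓
(6,5)+ 3/5 ✗
(6,6)# 1/3 ✗
Unsatisfied: (0,4), (0,5), (0,6), (1,5), (2,0), (2,1), (2,3), (2,5), (3,0), (3,1), (3,2), (3,3), (3,4), (3,5), (4,2), (4,4), (4,5), (5,0), (5,1), (5,2), (5,5), (5,6), (6,0), (6,1), (6,5), (6,6) — 26 in total.

26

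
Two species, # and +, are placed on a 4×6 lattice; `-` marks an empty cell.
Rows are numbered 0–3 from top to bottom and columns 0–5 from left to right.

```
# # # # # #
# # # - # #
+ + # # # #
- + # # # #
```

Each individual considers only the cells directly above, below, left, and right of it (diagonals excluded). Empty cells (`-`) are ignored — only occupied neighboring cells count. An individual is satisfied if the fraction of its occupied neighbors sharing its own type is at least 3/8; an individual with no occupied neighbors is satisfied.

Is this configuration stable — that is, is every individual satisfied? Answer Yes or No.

(0,0)# 2/2 ok
(0,1)# 3/3 ok
(0,2)# 3/3 ok
(0,3)# 2/2 ok
(0,4)# 3/3 ok
(0,5)# 2/2 ok
(1,0)# 2/3 ok
(1,1)# 3/4 ok
(1,2)# 3/3 ok
(1,4)# 3/3 ok
(1,5)# 3/3 ok
(2,0)+ 1/2 ok
(2,1)+ 2/4 ok
(2,2)# 3/4 ok
(2,3)# 3/3 ok
(2,4)# 4/4 ok
(2,5)# 3/3 ok
(3,1)+ 1/2 ok
(3,2)# 2/3 ok
(3,3)# 3/3 ok
(3,4)# 3/3 ok
(3,5)# 2/2 ok
All meet the threshold, so the configuration is stable.

Yes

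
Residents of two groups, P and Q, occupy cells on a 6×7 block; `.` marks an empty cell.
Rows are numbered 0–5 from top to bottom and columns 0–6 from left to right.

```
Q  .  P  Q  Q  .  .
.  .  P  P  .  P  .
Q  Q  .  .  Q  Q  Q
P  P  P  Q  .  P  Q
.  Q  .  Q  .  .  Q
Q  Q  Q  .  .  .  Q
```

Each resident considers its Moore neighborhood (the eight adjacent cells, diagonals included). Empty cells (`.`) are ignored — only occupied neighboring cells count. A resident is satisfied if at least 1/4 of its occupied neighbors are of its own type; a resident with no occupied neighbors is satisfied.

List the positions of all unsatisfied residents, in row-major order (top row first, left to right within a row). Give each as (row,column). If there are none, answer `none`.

(1,5), (2,1), (3,2), (3,5)

(0,0)Q 0/0 ok
(0,2)P 2/3 ok
(0,3)Q 1/4 ok
(0,4)Q 1/3 ok
(1,2)P 2/4 ok
(1,3)P 2/5 ok
(1,5)P 0/4 unhappy
(2,0)Q 1/3 ok
(2,1)Q 1/5 unhappy
(2,4)Q 2/5 ok
(2,5)Q 3/5 ok
(2,6)Q 2/4 ok
(3,0)P 1/4 ok
(3,1)P 2/5 ok
(3,2)P 1/5 unhappy
(3,3)Q 2/3 ok
(3,5)P 0/5 unhappy
(3,6)Q 3/4 ok
(4,1)Q 3/6 ok
(4,3)Q 2/3 ok
(4,6)Q 2/3 ok
(5,0)Q 2/2 ok
(5,1)Q 3/3 ok
(5,2)Q 3/3 ok
(5,6)Q 1/1 ok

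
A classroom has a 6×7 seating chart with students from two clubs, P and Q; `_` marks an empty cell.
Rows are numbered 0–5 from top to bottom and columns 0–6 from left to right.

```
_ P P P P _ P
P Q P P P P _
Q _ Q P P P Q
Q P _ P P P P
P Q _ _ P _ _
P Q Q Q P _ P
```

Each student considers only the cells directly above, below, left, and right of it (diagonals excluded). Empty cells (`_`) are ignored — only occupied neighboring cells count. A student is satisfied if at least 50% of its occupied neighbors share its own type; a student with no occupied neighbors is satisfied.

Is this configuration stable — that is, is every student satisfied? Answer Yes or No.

Row 0: (0,1)P 1/2 ✓ · (0,2)P 3/3 ✓ · (0,3)P 3/3 ✓ · (0,4)P 2/2 ✓ · (0,6)P 0/0 ✓
Row 1: (1,0)P 0/2 ✗ · (1,1)Q 0/3 ✗ · (1,2)P 2/4 ✓ · (1,3)P 4/4 ✓ · (1,4)P 4/4 ✓ · (1,5)P 2/2 ✓
Row 2: (2,0)Q 1/2 ✓ · (2,2)Q 0/2 ✗ · (2,3)P 3/4 ✓ · (2,4)P 4/4 ✓ · (2,5)P 3/4 ✓ · (2,6)Q 0/2 ✗
Row 3: (3,0)Q 1/3 ✗ · (3,1)P 0/2 ✗ · (3,3)P 2/2 ✓ · (3,4)P 4/4 ✓ · (3,5)P 3/3 ✓ · (3,6)P 1/2 ✓
Row 4: (4,0)P 1/3 ✗ · (4,1)Q 1/3 ✗ · (4,4)P 2/2 ✓
Row 5: (5,0)P 1/2 ✓ · (5,1)Q 2/3 ✓ · (5,2)Q 2/2 ✓ · (5,3)Q 1/2 ✓ · (5,4)P 1/2 ✓ · (5,6)P 0/0 ✓
For instance (1,0) has only 0/2 same-type neighbors, below 1/2.

No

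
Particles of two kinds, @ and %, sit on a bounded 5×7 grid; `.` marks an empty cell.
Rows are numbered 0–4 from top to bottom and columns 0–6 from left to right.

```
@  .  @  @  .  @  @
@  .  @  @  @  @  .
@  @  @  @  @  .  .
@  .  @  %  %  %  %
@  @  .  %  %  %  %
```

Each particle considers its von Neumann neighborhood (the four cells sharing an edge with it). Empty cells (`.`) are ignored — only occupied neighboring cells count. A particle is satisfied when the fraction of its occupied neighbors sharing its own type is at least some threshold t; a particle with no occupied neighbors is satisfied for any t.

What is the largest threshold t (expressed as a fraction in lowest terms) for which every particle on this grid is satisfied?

1/2

Row 0: (0,0)@ 1/1 · (0,2)@ 2/2 · (0,3)@ 2/2 · (0,5)@ 2/2 · (0,6)@ 1/1
Row 1: (1,0)@ 2/2 · (1,2)@ 3/3 · (1,3)@ 4/4 · (1,4)@ 3/3 · (1,5)@ 2/2
Row 2: (2,0)@ 3/3 · (2,1)@ 2/2 · (2,2)@ 4/4 · (2,3)@ 3/4 · (2,4)@ 2/3
Row 3: (3,0)@ 2/2 · (3,2)@ 1/2 · (3,3)% 2/4 · (3,4)% 3/4 · (3,5)% 3/3 · (3,6)% 2/2
Row 4: (4,0)@ 2/2 · (4,1)@ 1/1 · (4,3)% 2/2 · (4,4)% 3/3 · (4,5)% 3/3 · (4,6)% 2/2
The smallest same-type fraction is 1/2 at (3,2), which reduces to 1/2. Any threshold above that leaves this particle unsatisfied.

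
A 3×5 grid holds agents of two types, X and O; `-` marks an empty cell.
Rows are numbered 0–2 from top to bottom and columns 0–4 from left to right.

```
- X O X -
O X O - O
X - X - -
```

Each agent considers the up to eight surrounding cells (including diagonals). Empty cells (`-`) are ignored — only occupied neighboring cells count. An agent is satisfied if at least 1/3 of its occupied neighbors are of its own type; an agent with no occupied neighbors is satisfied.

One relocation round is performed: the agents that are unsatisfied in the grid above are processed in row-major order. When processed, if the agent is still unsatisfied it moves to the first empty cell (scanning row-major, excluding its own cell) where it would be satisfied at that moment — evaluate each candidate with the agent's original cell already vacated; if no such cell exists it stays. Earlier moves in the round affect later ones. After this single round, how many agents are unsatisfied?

Initially unsatisfied (in order): (0,1), (0,2), (0,3), (1,0), (1,2), (1,4).
  (0,1) → (0,0).
  (0,2): now satisfied by earlier moves; stays.
  (0,3) → (0,1).
  (1,0) → (0,3).
  (1,2): now satisfied by earlier moves; stays.
  (1,4): now satisfied by earlier moves; stays.
Resulting grid:
X X O O -
- X O - O
X - X - -
All satisfied now.

0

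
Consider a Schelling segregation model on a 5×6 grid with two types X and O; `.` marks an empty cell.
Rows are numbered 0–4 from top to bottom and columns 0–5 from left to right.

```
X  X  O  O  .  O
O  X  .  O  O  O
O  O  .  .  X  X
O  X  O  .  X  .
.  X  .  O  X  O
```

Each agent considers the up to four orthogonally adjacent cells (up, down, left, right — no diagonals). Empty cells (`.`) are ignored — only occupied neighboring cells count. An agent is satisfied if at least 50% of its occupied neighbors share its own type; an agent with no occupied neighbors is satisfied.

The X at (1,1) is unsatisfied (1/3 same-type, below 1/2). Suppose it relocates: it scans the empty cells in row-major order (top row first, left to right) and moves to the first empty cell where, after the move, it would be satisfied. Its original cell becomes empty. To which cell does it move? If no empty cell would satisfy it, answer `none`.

Vacating (1,1). Empty cells in order:
  (0,4): 0/3 same-type → still unsatisfied.
  (1,2): 0/2 same-type → still unsatisfied.
  (2,2): 0/2 same-type → still unsatisfied.
  (2,3): 1/2 same-type → satisfied — stop here.

(2,3)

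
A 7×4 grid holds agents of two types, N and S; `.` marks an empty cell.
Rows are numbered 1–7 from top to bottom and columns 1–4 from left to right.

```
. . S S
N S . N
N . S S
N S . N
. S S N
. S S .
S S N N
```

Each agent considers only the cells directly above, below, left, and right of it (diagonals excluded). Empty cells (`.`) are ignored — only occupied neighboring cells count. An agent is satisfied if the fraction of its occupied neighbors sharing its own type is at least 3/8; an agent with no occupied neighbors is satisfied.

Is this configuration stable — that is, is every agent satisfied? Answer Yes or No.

(1,3)S 1/1 ok
(1,4)S 1/2 ok
(2,1)N 1/2 ok
(2,2)S 0/1 unhappy
(2,4)N 0/2 unhappy
(3,1)N 2/2 ok
(3,3)S 1/1 ok
(3,4)S 1/3 unhappy
(4,1)N 1/2 ok
(4,2)S 1/2 ok
(4,4)N 1/2 ok
(5,2)S 3/3 ok
(5,3)S 2/3 ok
(5,4)N 1/2 ok
(6,2)S 3/3 ok
(6,3)S 2/3 ok
(7,1)S 1/1 ok
(7,2)S 2/3 ok
(7,3)N 1/3 unhappy
(7,4)N 1/1 ok
For instance (2,2) has only 0/1 same-type neighbors, below 3/8.

No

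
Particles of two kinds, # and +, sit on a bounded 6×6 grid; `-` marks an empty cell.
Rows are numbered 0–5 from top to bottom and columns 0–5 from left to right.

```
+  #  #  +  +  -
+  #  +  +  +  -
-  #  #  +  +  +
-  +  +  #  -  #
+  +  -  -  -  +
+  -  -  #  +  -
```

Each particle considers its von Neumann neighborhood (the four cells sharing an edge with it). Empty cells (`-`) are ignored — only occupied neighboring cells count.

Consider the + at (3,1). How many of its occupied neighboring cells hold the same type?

Occupied neighbors of (3,1): (2,1)=#, (4,1)=+, (3,2)=+.
Same type (+): 2 of 3.

2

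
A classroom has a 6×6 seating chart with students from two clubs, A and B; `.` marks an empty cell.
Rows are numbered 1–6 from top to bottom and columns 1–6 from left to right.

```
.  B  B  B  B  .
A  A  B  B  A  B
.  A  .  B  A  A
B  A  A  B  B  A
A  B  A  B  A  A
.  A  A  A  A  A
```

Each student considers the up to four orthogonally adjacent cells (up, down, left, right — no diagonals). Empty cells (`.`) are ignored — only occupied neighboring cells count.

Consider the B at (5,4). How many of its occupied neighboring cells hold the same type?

Occupied neighbors of (5,4): (4,4)=B, (6,4)=A, (5,3)=A, (5,5)=A.
Same type (B): 1 of 4.

1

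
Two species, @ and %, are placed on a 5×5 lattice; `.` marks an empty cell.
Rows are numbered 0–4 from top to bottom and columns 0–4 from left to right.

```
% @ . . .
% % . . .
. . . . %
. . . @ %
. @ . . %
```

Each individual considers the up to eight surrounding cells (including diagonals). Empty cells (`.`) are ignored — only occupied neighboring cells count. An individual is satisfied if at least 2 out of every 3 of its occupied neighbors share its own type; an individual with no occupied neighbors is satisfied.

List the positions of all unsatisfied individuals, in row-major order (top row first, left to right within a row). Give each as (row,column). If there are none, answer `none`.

Row 0: (0,0)% 2/3 satisfied · (0,1)@ 0/3 not
Row 1: (1,0)% 2/3 satisfied · (1,1)% 2/3 satisfied
Row 2: (2,4)% 1/2 not
Row 3: (3,3)@ 0/3 not · (3,4)% 2/3 satisfied
Row 4: (4,1)@ 0/0 satisfied · (4,4)% 1/2 not

(0,1), (2,4), (3,3), (4,4)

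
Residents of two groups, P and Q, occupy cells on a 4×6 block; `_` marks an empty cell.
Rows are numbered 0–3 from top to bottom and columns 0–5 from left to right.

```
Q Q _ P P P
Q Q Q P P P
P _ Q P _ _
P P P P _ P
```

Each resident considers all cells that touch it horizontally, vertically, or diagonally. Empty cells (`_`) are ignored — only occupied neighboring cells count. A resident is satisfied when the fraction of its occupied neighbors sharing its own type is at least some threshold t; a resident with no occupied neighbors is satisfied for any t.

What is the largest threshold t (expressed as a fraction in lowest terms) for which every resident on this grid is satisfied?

2/7

Row 0: (0,0)Q 3/3 · (0,1)Q 4/4 · (0,3)P 3/4 · (0,4)P 5/5 · (0,5)P 3/3
Row 1: (1,0)Q 3/4 · (1,1)Q 5/6 · (1,2)Q 3/6 · (1,3)P 4/6 · (1,4)P 6/6 · (1,5)P 3/3
Row 2: (2,0)P 2/4 · (2,2)Q 2/7 · (2,3)P 4/6
Row 3: (3,0)P 2/2 · (3,1)P 3/4 · (3,2)P 3/4 · (3,3)P 2/3 · (3,5)P — no occupied neighbors
The smallest same-type fraction is 2/7 at (2,2), which reduces to 2/7. Any threshold above that leaves this resident unsatisfied.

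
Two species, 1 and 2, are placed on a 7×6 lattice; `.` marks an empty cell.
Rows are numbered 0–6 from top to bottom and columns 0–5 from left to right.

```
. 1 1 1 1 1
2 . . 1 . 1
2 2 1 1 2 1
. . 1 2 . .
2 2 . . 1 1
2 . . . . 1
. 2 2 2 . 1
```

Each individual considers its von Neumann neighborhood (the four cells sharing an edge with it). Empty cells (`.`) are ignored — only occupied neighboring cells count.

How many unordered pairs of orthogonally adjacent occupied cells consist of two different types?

Scan each occupied cell's neighbors to the right and below so each pair is counted once.
From row 0: 0 unlike of 6 pairs (running 0/6).
From row 1: 0 unlike of 3 pairs (running 0/9).
From row 2: 4 unlike of 7 pairs (running 4/16).
From row 3: 1 unlike of 1 pairs (running 5/17).
From row 4: 0 unlike of 4 pairs (running 5/21).
From row 5: 0 unlike of 1 pairs (running 5/22).
From row 6: 0 unlike of 2 pairs (running 5/24).
Total adjacent occupied pairs: 24; unlike-type pairs: 5.

5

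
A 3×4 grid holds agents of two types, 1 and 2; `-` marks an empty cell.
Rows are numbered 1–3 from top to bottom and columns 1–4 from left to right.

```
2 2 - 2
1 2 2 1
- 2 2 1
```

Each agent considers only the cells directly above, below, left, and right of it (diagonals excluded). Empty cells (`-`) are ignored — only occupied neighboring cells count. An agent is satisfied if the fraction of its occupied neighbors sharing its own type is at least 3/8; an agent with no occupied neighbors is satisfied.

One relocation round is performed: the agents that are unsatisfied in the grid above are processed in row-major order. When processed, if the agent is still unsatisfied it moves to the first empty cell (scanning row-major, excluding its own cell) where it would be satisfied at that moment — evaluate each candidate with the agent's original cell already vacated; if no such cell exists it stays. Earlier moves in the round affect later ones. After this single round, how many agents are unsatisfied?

0

Initially unsatisfied (in order): (1,4), (2,1), (2,4).
  (1,4) → (1,3).
  (2,1) → (1,4).
  (2,4): now satisfied by earlier moves; stays.
Resulting grid:
2 2 2 1
- 2 2 1
- 2 2 1
All satisfied now.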